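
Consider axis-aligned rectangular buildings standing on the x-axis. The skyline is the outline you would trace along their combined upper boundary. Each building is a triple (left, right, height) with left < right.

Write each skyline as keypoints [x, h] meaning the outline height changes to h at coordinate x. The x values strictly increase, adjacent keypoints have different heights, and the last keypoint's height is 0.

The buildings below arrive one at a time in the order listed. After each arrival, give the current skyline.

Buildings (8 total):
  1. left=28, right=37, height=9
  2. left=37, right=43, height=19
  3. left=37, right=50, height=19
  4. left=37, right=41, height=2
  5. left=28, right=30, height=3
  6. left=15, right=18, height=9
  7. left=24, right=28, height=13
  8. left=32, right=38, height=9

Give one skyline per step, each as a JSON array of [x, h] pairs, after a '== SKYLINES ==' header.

== SKYLINES ==
[[28,9],[37,0]]
[[28,9],[37,19],[43,0]]
[[28,9],[37,19],[50,0]]
[[28,9],[37,19],[50,0]]
[[28,9],[37,19],[50,0]]
[[15,9],[18,0],[28,9],[37,19],[50,0]]
[[15,9],[18,0],[24,13],[28,9],[37,19],[50,0]]
[[15,9],[18,0],[24,13],[28,9],[37,19],[50,0]]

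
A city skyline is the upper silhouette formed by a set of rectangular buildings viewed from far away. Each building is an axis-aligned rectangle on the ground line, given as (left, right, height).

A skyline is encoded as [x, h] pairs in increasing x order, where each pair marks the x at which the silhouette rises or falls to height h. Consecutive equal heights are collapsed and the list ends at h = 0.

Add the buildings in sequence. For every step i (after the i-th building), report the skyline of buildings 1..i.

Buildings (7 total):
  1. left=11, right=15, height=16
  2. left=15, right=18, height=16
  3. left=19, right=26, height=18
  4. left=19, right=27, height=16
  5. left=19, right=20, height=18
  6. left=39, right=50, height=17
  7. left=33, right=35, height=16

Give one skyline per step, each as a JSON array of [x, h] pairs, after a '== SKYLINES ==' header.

== SKYLINES ==
[[11,16],[15,0]]
[[11,16],[18,0]]
[[11,16],[18,0],[19,18],[26,0]]
[[11,16],[18,0],[19,18],[26,16],[27,0]]
[[11,16],[18,0],[19,18],[26,16],[27,0]]
[[11,16],[18,0],[19,18],[26,16],[27,0],[39,17],[50,0]]
[[11,16],[18,0],[19,18],[26,16],[27,0],[33,16],[35,0],[39,17],[50,0]]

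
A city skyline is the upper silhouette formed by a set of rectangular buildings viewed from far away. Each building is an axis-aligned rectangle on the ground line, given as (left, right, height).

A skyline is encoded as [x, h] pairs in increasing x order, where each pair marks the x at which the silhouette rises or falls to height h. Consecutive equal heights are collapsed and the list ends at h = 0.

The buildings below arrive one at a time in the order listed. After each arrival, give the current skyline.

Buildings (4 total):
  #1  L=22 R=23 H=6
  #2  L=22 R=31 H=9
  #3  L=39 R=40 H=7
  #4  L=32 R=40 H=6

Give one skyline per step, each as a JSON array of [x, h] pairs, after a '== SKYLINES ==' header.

== SKYLINES ==
[[22,6],[23,0]]
[[22,9],[31,0]]
[[22,9],[31,0],[39,7],[40,0]]
[[22,9],[31,0],[32,6],[39,7],[40,0]]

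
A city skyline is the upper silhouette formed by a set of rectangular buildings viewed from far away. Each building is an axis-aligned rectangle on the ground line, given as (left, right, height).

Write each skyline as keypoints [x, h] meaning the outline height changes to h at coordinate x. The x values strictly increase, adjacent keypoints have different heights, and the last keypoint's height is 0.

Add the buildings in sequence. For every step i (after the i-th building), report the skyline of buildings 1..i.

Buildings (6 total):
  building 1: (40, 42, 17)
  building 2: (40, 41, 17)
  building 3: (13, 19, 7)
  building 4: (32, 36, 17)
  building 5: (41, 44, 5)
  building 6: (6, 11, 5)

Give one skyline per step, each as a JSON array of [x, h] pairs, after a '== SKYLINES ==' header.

== SKYLINES ==
[[40,17],[42,0]]
[[40,17],[42,0]]
[[13,7],[19,0],[40,17],[42,0]]
[[13,7],[19,0],[32,17],[36,0],[40,17],[42,0]]
[[13,7],[19,0],[32,17],[36,0],[40,17],[42,5],[44,0]]
[[6,5],[11,0],[13,7],[19,0],[32,17],[36,0],[40,17],[42,5],[44,0]]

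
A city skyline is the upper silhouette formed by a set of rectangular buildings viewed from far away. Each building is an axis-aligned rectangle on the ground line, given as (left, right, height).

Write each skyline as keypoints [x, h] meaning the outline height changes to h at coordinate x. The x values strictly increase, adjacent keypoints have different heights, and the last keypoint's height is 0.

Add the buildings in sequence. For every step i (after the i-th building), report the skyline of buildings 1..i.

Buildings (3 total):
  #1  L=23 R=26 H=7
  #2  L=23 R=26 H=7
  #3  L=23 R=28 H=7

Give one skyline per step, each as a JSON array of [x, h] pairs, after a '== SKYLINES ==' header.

== SKYLINES ==
[[23,7],[26,0]]
[[23,7],[26,0]]
[[23,7],[28,0]]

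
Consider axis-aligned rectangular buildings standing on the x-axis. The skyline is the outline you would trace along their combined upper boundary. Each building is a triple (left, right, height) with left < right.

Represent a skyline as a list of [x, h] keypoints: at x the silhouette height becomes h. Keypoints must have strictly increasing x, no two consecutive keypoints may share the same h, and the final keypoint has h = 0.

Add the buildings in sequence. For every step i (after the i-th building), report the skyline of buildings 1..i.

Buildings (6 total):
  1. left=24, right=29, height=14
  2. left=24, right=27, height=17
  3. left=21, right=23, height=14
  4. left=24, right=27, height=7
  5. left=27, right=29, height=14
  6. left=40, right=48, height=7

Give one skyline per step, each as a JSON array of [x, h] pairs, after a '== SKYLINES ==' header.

== SKYLINES ==
[[24,14],[29,0]]
[[24,17],[27,14],[29,0]]
[[21,14],[23,0],[24,17],[27,14],[29,0]]
[[21,14],[23,0],[24,17],[27,14],[29,0]]
[[21,14],[23,0],[24,17],[27,14],[29,0]]
[[21,14],[23,0],[24,17],[27,14],[29,0],[40,7],[48,0]]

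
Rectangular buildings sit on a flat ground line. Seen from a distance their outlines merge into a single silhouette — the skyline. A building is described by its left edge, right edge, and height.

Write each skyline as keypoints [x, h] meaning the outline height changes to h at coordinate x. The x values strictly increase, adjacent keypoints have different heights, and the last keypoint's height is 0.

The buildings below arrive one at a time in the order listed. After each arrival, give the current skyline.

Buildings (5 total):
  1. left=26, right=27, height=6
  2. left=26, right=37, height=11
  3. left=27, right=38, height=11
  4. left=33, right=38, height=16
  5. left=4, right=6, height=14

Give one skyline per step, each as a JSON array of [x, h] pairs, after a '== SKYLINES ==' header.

== SKYLINES ==
[[26,6],[27,0]]
[[26,11],[37,0]]
[[26,11],[38,0]]
[[26,11],[33,16],[38,0]]
[[4,14],[6,0],[26,11],[33,16],[38,0]]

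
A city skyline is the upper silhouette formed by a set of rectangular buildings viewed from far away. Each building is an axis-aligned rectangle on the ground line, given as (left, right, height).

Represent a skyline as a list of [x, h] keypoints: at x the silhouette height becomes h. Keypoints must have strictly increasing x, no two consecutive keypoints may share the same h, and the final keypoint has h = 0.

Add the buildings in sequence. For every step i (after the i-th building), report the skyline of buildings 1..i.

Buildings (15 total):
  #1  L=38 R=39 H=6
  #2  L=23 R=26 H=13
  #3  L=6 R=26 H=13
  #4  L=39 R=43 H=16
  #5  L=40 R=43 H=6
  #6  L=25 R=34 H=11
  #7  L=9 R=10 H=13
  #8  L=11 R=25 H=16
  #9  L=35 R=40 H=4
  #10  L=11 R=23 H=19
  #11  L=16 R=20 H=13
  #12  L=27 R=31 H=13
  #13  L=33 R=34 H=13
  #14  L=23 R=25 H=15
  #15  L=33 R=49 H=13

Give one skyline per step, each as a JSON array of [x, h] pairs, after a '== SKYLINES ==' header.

== SKYLINES ==
[[38,6],[39,0]]
[[23,13],[26,0],[38,6],[39,0]]
[[6,13],[26,0],[38,6],[39,0]]
[[6,13],[26,0],[38,6],[39,16],[43,0]]
[[6,13],[26,0],[38,6],[39,16],[43,0]]
[[6,13],[26,11],[34,0],[38,6],[39,16],[43,0]]
[[6,13],[26,11],[34,0],[38,6],[39,16],[43,0]]
[[6,13],[11,16],[25,13],[26,11],[34,0],[38,6],[39,16],[43,0]]
[[6,13],[11,16],[25,13],[26,11],[34,0],[35,4],[38,6],[39,16],[43,0]]
[[6,13],[11,19],[23,16],[25,13],[26,11],[34,0],[35,4],[38,6],[39,16],[43,0]]
[[6,13],[11,19],[23,16],[25,13],[26,11],[34,0],[35,4],[38,6],[39,16],[43,0]]
[[6,13],[11,19],[23,16],[25,13],[26,11],[27,13],[31,11],[34,0],[35,4],[38,6],[39,16],[43,0]]
[[6,13],[11,19],[23,16],[25,13],[26,11],[27,13],[31,11],[33,13],[34,0],[35,4],[38,6],[39,16],[43,0]]
[[6,13],[11,19],[23,16],[25,13],[26,11],[27,13],[31,11],[33,13],[34,0],[35,4],[38,6],[39,16],[43,0]]
[[6,13],[11,19],[23,16],[25,13],[26,11],[27,13],[31,11],[33,13],[39,16],[43,13],[49,0]]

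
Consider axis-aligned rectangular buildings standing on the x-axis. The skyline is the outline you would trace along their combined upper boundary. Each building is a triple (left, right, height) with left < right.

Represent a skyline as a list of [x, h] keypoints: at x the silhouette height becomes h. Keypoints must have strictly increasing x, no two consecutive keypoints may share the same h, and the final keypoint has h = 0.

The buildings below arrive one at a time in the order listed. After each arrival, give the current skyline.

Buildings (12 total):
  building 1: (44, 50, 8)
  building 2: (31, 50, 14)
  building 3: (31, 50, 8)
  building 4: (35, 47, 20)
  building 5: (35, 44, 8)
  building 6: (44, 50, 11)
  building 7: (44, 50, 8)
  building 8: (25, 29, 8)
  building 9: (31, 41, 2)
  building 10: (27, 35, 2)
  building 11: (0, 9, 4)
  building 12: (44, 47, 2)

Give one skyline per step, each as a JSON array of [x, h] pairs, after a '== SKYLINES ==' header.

== SKYLINES ==
[[44,8],[50,0]]
[[31,14],[50,0]]
[[31,14],[50,0]]
[[31,14],[35,20],[47,14],[50,0]]
[[31,14],[35,20],[47,14],[50,0]]
[[31,14],[35,20],[47,14],[50,0]]
[[31,14],[35,20],[47,14],[50,0]]
[[25,8],[29,0],[31,14],[35,20],[47,14],[50,0]]
[[25,8],[29,0],[31,14],[35,20],[47,14],[50,0]]
[[25,8],[29,2],[31,14],[35,20],[47,14],[50,0]]
[[0,4],[9,0],[25,8],[29,2],[31,14],[35,20],[47,14],[50,0]]
[[0,4],[9,0],[25,8],[29,2],[31,14],[35,20],[47,14],[50,0]]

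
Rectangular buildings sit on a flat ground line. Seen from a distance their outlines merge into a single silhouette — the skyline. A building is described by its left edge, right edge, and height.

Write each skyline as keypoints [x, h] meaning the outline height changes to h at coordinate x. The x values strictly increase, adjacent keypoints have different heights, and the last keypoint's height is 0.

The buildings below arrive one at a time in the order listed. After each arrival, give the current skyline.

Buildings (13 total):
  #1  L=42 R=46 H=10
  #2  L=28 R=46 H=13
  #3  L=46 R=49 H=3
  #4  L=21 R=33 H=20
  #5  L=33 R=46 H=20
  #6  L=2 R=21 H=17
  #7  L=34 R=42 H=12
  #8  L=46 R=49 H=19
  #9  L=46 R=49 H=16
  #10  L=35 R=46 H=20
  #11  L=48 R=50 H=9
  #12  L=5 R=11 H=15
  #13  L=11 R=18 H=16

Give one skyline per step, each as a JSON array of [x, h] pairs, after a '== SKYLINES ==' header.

== SKYLINES ==
[[42,10],[46,0]]
[[28,13],[46,0]]
[[28,13],[46,3],[49,0]]
[[21,20],[33,13],[46,3],[49,0]]
[[21,20],[46,3],[49,0]]
[[2,17],[21,20],[46,3],[49,0]]
[[2,17],[21,20],[46,3],[49,0]]
[[2,17],[21,20],[46,19],[49,0]]
[[2,17],[21,20],[46,19],[49,0]]
[[2,17],[21,20],[46,19],[49,0]]
[[2,17],[21,20],[46,19],[49,9],[50,0]]
[[2,17],[21,20],[46,19],[49,9],[50,0]]
[[2,17],[21,20],[46,19],[49,9],[50,0]]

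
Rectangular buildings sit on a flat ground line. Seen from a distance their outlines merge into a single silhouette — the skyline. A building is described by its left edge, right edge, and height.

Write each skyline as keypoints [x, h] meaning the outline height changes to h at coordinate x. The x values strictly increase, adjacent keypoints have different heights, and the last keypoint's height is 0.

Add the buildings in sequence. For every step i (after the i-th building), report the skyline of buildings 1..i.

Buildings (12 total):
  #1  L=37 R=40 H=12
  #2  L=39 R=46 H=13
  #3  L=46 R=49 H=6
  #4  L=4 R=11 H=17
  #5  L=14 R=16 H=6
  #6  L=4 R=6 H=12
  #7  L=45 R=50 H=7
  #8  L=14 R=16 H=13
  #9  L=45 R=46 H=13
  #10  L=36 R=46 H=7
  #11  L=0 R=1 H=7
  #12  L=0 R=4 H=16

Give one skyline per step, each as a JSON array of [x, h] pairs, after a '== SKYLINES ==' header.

== SKYLINES ==
[[37,12],[40,0]]
[[37,12],[39,13],[46,0]]
[[37,12],[39,13],[46,6],[49,0]]
[[4,17],[11,0],[37,12],[39,13],[46,6],[49,0]]
[[4,17],[11,0],[14,6],[16,0],[37,12],[39,13],[46,6],[49,0]]
[[4,17],[11,0],[14,6],[16,0],[37,12],[39,13],[46,6],[49,0]]
[[4,17],[11,0],[14,6],[16,0],[37,12],[39,13],[46,7],[50,0]]
[[4,17],[11,0],[14,13],[16,0],[37,12],[39,13],[46,7],[50,0]]
[[4,17],[11,0],[14,13],[16,0],[37,12],[39,13],[46,7],[50,0]]
[[4,17],[11,0],[14,13],[16,0],[36,7],[37,12],[39,13],[46,7],[50,0]]
[[0,7],[1,0],[4,17],[11,0],[14,13],[16,0],[36,7],[37,12],[39,13],[46,7],[50,0]]
[[0,16],[4,17],[11,0],[14,13],[16,0],[36,7],[37,12],[39,13],[46,7],[50,0]]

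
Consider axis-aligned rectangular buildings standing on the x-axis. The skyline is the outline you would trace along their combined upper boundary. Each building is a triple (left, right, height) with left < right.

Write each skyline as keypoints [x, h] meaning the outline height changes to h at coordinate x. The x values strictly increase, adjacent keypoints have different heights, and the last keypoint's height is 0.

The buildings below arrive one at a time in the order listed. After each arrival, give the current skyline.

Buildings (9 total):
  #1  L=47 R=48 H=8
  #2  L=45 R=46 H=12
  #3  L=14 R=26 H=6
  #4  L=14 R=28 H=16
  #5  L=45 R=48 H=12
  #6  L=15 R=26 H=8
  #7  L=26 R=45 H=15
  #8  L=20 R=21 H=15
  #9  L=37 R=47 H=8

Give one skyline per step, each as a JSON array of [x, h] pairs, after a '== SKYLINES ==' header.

== SKYLINES ==
[[47,8],[48,0]]
[[45,12],[46,0],[47,8],[48,0]]
[[14,6],[26,0],[45,12],[46,0],[47,8],[48,0]]
[[14,16],[28,0],[45,12],[46,0],[47,8],[48,0]]
[[14,16],[28,0],[45,12],[48,0]]
[[14,16],[28,0],[45,12],[48,0]]
[[14,16],[28,15],[45,12],[48,0]]
[[14,16],[28,15],[45,12],[48,0]]
[[14,16],[28,15],[45,12],[48,0]]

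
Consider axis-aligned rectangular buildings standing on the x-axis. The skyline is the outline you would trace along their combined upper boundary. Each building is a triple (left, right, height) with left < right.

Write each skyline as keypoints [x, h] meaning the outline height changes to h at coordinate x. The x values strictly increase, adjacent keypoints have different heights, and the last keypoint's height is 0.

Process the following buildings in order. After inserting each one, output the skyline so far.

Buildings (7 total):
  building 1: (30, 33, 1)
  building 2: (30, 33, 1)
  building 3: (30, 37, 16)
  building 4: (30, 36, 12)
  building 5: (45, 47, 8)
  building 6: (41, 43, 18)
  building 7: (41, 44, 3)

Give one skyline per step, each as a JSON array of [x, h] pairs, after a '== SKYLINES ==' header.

== SKYLINES ==
[[30,1],[33,0]]
[[30,1],[33,0]]
[[30,16],[37,0]]
[[30,16],[37,0]]
[[30,16],[37,0],[45,8],[47,0]]
[[30,16],[37,0],[41,18],[43,0],[45,8],[47,0]]
[[30,16],[37,0],[41,18],[43,3],[44,0],[45,8],[47,0]]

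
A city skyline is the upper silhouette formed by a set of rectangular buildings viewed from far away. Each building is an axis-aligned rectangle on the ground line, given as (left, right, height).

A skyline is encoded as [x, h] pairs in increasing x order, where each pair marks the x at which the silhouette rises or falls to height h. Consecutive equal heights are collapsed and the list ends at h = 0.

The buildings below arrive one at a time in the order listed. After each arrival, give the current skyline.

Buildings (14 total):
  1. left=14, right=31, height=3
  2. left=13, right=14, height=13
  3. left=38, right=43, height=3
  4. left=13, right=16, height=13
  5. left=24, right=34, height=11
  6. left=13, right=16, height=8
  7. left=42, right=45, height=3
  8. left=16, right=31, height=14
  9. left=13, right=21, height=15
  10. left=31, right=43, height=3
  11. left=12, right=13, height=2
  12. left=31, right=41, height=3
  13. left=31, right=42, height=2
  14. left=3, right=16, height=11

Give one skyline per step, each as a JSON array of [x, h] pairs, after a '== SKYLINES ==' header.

== SKYLINES ==
[[14,3],[31,0]]
[[13,13],[14,3],[31,0]]
[[13,13],[14,3],[31,0],[38,3],[43,0]]
[[13,13],[16,3],[31,0],[38,3],[43,0]]
[[13,13],[16,3],[24,11],[34,0],[38,3],[43,0]]
[[13,13],[16,3],[24,11],[34,0],[38,3],[43,0]]
[[13,13],[16,3],[24,11],[34,0],[38,3],[45,0]]
[[13,13],[16,14],[31,11],[34,0],[38,3],[45,0]]
[[13,15],[21,14],[31,11],[34,0],[38,3],[45,0]]
[[13,15],[21,14],[31,11],[34,3],[45,0]]
[[12,2],[13,15],[21,14],[31,11],[34,3],[45,0]]
[[12,2],[13,15],[21,14],[31,11],[34,3],[45,0]]
[[12,2],[13,15],[21,14],[31,11],[34,3],[45,0]]
[[3,11],[13,15],[21,14],[31,11],[34,3],[45,0]]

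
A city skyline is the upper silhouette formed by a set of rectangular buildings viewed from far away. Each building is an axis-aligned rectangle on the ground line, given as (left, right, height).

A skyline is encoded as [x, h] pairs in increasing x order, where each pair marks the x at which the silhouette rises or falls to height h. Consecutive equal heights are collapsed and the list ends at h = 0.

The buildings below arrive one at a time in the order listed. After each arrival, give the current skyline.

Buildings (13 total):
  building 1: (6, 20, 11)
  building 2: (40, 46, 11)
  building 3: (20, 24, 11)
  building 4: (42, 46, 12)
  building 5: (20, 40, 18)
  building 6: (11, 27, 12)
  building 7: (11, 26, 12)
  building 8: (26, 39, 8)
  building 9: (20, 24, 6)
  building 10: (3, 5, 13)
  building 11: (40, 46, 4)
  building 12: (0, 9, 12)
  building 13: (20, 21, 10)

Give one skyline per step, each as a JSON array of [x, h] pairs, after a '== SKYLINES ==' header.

== SKYLINES ==
[[6,11],[20,0]]
[[6,11],[20,0],[40,11],[46,0]]
[[6,11],[24,0],[40,11],[46,0]]
[[6,11],[24,0],[40,11],[42,12],[46,0]]
[[6,11],[20,18],[40,11],[42,12],[46,0]]
[[6,11],[11,12],[20,18],[40,11],[42,12],[46,0]]
[[6,11],[11,12],[20,18],[40,11],[42,12],[46,0]]
[[6,11],[11,12],[20,18],[40,11],[42,12],[46,0]]
[[6,11],[11,12],[20,18],[40,11],[42,12],[46,0]]
[[3,13],[5,0],[6,11],[11,12],[20,18],[40,11],[42,12],[46,0]]
[[3,13],[5,0],[6,11],[11,12],[20,18],[40,11],[42,12],[46,0]]
[[0,12],[3,13],[5,12],[9,11],[11,12],[20,18],[40,11],[42,12],[46,0]]
[[0,12],[3,13],[5,12],[9,11],[11,12],[20,18],[40,11],[42,12],[46,0]]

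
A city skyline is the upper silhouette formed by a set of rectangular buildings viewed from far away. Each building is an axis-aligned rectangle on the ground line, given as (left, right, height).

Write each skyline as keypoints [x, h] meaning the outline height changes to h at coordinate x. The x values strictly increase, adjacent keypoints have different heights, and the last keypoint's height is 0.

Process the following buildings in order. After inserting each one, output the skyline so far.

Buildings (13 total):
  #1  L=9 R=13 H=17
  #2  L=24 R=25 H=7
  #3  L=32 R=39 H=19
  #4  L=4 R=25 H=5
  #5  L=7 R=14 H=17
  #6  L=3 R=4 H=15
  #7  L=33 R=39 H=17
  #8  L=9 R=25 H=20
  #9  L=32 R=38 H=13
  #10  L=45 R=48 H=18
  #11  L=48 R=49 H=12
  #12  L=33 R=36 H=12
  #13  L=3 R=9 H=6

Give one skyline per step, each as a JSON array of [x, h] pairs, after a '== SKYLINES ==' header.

== SKYLINES ==
[[9,17],[13,0]]
[[9,17],[13,0],[24,7],[25,0]]
[[9,17],[13,0],[24,7],[25,0],[32,19],[39,0]]
[[4,5],[9,17],[13,5],[24,7],[25,0],[32,19],[39,0]]
[[4,5],[7,17],[14,5],[24,7],[25,0],[32,19],[39,0]]
[[3,15],[4,5],[7,17],[14,5],[24,7],[25,0],[32,19],[39,0]]
[[3,15],[4,5],[7,17],[14,5],[24,7],[25,0],[32,19],[39,0]]
[[3,15],[4,5],[7,17],[9,20],[25,0],[32,19],[39,0]]
[[3,15],[4,5],[7,17],[9,20],[25,0],[32,19],[39,0]]
[[3,15],[4,5],[7,17],[9,20],[25,0],[32,19],[39,0],[45,18],[48,0]]
[[3,15],[4,5],[7,17],[9,20],[25,0],[32,19],[39,0],[45,18],[48,12],[49,0]]
[[3,15],[4,5],[7,17],[9,20],[25,0],[32,19],[39,0],[45,18],[48,12],[49,0]]
[[3,15],[4,6],[7,17],[9,20],[25,0],[32,19],[39,0],[45,18],[48,12],[49,0]]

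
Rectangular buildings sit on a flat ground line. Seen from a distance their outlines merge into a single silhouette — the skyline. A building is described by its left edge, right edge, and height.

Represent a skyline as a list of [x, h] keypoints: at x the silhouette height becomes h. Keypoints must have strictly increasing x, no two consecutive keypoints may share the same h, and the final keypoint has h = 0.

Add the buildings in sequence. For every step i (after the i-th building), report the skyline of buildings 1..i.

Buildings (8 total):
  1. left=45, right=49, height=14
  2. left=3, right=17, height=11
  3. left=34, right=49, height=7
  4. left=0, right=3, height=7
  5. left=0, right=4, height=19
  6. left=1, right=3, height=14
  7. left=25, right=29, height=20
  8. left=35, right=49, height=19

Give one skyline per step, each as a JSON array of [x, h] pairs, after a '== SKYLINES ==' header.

== SKYLINES ==
[[45,14],[49,0]]
[[3,11],[17,0],[45,14],[49,0]]
[[3,11],[17,0],[34,7],[45,14],[49,0]]
[[0,7],[3,11],[17,0],[34,7],[45,14],[49,0]]
[[0,19],[4,11],[17,0],[34,7],[45,14],[49,0]]
[[0,19],[4,11],[17,0],[34,7],[45,14],[49,0]]
[[0,19],[4,11],[17,0],[25,20],[29,0],[34,7],[45,14],[49,0]]
[[0,19],[4,11],[17,0],[25,20],[29,0],[34,7],[35,19],[49,0]]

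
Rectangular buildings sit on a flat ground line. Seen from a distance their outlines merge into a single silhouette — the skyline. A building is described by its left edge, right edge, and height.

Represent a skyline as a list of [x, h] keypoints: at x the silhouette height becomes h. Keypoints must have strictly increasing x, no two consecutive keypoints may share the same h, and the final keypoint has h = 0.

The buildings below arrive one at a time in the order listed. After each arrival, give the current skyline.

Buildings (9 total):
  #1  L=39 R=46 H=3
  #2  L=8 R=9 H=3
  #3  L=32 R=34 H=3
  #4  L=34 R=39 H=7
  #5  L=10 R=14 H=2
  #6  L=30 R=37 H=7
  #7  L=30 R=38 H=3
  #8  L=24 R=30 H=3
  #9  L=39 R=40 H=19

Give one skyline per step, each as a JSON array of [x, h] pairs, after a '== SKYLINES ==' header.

== SKYLINES ==
[[39,3],[46,0]]
[[8,3],[9,0],[39,3],[46,0]]
[[8,3],[9,0],[32,3],[34,0],[39,3],[46,0]]
[[8,3],[9,0],[32,3],[34,7],[39,3],[46,0]]
[[8,3],[9,0],[10,2],[14,0],[32,3],[34,7],[39,3],[46,0]]
[[8,3],[9,0],[10,2],[14,0],[30,7],[39,3],[46,0]]
[[8,3],[9,0],[10,2],[14,0],[30,7],[39,3],[46,0]]
[[8,3],[9,0],[10,2],[14,0],[24,3],[30,7],[39,3],[46,0]]
[[8,3],[9,0],[10,2],[14,0],[24,3],[30,7],[39,19],[40,3],[46,0]]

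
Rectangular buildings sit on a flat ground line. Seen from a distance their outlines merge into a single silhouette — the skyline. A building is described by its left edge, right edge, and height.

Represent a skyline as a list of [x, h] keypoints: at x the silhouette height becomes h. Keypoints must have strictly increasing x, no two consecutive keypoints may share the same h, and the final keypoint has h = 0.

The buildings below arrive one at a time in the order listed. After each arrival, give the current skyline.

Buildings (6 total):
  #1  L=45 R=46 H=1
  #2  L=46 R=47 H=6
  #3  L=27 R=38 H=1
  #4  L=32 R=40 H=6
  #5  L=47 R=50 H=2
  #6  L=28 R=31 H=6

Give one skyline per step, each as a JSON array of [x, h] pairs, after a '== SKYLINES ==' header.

== SKYLINES ==
[[45,1],[46,0]]
[[45,1],[46,6],[47,0]]
[[27,1],[38,0],[45,1],[46,6],[47,0]]
[[27,1],[32,6],[40,0],[45,1],[46,6],[47,0]]
[[27,1],[32,6],[40,0],[45,1],[46,6],[47,2],[50,0]]
[[27,1],[28,6],[31,1],[32,6],[40,0],[45,1],[46,6],[47,2],[50,0]]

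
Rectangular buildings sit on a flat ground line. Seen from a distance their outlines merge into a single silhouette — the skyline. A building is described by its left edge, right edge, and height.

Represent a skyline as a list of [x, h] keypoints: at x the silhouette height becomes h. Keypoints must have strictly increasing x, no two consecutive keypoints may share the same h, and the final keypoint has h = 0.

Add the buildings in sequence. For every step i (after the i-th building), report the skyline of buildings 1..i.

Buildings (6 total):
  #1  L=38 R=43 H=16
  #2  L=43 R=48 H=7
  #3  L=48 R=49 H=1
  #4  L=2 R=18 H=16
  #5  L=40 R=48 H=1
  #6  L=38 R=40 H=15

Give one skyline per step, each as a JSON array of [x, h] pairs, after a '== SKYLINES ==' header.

== SKYLINES ==
[[38,16],[43,0]]
[[38,16],[43,7],[48,0]]
[[38,16],[43,7],[48,1],[49,0]]
[[2,16],[18,0],[38,16],[43,7],[48,1],[49,0]]
[[2,16],[18,0],[38,16],[43,7],[48,1],[49,0]]
[[2,16],[18,0],[38,16],[43,7],[48,1],[49,0]]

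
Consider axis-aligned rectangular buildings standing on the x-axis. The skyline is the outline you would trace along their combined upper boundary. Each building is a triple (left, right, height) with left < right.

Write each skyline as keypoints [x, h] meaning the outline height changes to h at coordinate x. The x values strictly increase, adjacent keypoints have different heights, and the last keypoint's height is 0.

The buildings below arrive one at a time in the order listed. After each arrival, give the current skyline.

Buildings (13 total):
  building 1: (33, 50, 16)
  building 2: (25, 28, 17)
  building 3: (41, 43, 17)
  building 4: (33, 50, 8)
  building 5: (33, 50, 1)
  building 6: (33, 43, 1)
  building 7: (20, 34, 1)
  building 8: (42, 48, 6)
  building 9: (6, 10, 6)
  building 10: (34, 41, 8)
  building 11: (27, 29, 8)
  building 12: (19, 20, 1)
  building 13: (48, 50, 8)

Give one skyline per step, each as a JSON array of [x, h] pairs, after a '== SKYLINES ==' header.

== SKYLINES ==
[[33,16],[50,0]]
[[25,17],[28,0],[33,16],[50,0]]
[[25,17],[28,0],[33,16],[41,17],[43,16],[50,0]]
[[25,17],[28,0],[33,16],[41,17],[43,16],[50,0]]
[[25,17],[28,0],[33,16],[41,17],[43,16],[50,0]]
[[25,17],[28,0],[33,16],[41,17],[43,16],[50,0]]
[[20,1],[25,17],[28,1],[33,16],[41,17],[43,16],[50,0]]
[[20,1],[25,17],[28,1],[33,16],[41,17],[43,16],[50,0]]
[[6,6],[10,0],[20,1],[25,17],[28,1],[33,16],[41,17],[43,16],[50,0]]
[[6,6],[10,0],[20,1],[25,17],[28,1],[33,16],[41,17],[43,16],[50,0]]
[[6,6],[10,0],[20,1],[25,17],[28,8],[29,1],[33,16],[41,17],[43,16],[50,0]]
[[6,6],[10,0],[19,1],[25,17],[28,8],[29,1],[33,16],[41,17],[43,16],[50,0]]
[[6,6],[10,0],[19,1],[25,17],[28,8],[29,1],[33,16],[41,17],[43,16],[50,0]]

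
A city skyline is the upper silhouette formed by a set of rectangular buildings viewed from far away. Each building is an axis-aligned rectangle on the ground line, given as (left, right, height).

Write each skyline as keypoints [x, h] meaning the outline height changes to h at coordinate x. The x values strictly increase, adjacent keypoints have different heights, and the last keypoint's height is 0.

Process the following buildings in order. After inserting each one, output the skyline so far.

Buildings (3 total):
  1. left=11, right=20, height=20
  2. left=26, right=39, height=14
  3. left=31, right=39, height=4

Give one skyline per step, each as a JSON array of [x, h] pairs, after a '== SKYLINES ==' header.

== SKYLINES ==
[[11,20],[20,0]]
[[11,20],[20,0],[26,14],[39,0]]
[[11,20],[20,0],[26,14],[39,0]]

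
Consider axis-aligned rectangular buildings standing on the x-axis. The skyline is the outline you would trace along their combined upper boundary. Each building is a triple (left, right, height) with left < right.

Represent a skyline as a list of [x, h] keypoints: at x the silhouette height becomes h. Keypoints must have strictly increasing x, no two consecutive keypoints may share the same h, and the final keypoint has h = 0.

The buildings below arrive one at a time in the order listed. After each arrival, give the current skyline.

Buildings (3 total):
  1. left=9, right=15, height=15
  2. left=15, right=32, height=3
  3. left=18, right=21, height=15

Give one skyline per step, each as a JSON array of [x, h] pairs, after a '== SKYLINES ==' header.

== SKYLINES ==
[[9,15],[15,0]]
[[9,15],[15,3],[32,0]]
[[9,15],[15,3],[18,15],[21,3],[32,0]]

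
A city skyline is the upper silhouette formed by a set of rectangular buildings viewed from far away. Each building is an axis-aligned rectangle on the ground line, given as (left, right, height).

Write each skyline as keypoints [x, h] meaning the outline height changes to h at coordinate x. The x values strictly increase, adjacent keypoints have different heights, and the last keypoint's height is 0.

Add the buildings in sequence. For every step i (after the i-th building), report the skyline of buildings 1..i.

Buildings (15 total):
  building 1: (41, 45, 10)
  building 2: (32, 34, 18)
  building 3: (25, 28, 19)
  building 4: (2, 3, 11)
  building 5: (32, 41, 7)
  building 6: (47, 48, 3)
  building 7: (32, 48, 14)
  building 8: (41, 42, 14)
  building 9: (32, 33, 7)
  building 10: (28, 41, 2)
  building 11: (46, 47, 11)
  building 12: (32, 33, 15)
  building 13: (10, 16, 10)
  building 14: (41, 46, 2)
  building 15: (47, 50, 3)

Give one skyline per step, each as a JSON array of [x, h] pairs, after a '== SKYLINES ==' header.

== SKYLINES ==
[[41,10],[45,0]]
[[32,18],[34,0],[41,10],[45,0]]
[[25,19],[28,0],[32,18],[34,0],[41,10],[45,0]]
[[2,11],[3,0],[25,19],[28,0],[32,18],[34,0],[41,10],[45,0]]
[[2,11],[3,0],[25,19],[28,0],[32,18],[34,7],[41,10],[45,0]]
[[2,11],[3,0],[25,19],[28,0],[32,18],[34,7],[41,10],[45,0],[47,3],[48,0]]
[[2,11],[3,0],[25,19],[28,0],[32,18],[34,14],[48,0]]
[[2,11],[3,0],[25,19],[28,0],[32,18],[34,14],[48,0]]
[[2,11],[3,0],[25,19],[28,0],[32,18],[34,14],[48,0]]
[[2,11],[3,0],[25,19],[28,2],[32,18],[34,14],[48,0]]
[[2,11],[3,0],[25,19],[28,2],[32,18],[34,14],[48,0]]
[[2,11],[3,0],[25,19],[28,2],[32,18],[34,14],[48,0]]
[[2,11],[3,0],[10,10],[16,0],[25,19],[28,2],[32,18],[34,14],[48,0]]
[[2,11],[3,0],[10,10],[16,0],[25,19],[28,2],[32,18],[34,14],[48,0]]
[[2,11],[3,0],[10,10],[16,0],[25,19],[28,2],[32,18],[34,14],[48,3],[50,0]]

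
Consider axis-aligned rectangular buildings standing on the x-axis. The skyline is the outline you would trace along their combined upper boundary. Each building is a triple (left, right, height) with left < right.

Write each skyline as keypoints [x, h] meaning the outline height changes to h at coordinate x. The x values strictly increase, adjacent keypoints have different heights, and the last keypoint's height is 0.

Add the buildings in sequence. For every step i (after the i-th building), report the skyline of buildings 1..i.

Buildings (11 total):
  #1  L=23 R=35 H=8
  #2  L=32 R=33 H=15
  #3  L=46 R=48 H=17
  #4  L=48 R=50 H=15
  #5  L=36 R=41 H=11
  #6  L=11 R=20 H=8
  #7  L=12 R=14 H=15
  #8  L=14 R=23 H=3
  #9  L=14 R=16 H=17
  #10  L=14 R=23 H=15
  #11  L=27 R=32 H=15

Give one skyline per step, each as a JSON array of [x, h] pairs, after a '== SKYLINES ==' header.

== SKYLINES ==
[[23,8],[35,0]]
[[23,8],[32,15],[33,8],[35,0]]
[[23,8],[32,15],[33,8],[35,0],[46,17],[48,0]]
[[23,8],[32,15],[33,8],[35,0],[46,17],[48,15],[50,0]]
[[23,8],[32,15],[33,8],[35,0],[36,11],[41,0],[46,17],[48,15],[50,0]]
[[11,8],[20,0],[23,8],[32,15],[33,8],[35,0],[36,11],[41,0],[46,17],[48,15],[50,0]]
[[11,8],[12,15],[14,8],[20,0],[23,8],[32,15],[33,8],[35,0],[36,11],[41,0],[46,17],[48,15],[50,0]]
[[11,8],[12,15],[14,8],[20,3],[23,8],[32,15],[33,8],[35,0],[36,11],[41,0],[46,17],[48,15],[50,0]]
[[11,8],[12,15],[14,17],[16,8],[20,3],[23,8],[32,15],[33,8],[35,0],[36,11],[41,0],[46,17],[48,15],[50,0]]
[[11,8],[12,15],[14,17],[16,15],[23,8],[32,15],[33,8],[35,0],[36,11],[41,0],[46,17],[48,15],[50,0]]
[[11,8],[12,15],[14,17],[16,15],[23,8],[27,15],[33,8],[35,0],[36,11],[41,0],[46,17],[48,15],[50,0]]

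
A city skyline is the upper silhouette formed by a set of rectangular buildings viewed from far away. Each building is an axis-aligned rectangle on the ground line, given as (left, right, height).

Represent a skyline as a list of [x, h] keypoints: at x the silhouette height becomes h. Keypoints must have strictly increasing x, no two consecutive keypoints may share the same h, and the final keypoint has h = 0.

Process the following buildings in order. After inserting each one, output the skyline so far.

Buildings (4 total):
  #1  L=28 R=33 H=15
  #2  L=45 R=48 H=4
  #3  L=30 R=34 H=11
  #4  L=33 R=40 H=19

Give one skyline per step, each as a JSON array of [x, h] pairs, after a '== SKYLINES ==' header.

== SKYLINES ==
[[28,15],[33,0]]
[[28,15],[33,0],[45,4],[48,0]]
[[28,15],[33,11],[34,0],[45,4],[48,0]]
[[28,15],[33,19],[40,0],[45,4],[48,0]]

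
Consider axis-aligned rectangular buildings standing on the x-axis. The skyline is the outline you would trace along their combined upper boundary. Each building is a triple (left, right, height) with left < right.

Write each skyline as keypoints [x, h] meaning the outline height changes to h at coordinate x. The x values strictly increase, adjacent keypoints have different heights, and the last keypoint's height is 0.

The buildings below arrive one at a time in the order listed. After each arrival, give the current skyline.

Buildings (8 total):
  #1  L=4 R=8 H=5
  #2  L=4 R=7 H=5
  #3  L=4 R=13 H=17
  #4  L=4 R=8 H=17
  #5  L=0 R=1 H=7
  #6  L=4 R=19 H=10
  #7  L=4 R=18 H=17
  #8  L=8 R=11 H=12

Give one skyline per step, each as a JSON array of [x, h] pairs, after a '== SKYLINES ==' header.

== SKYLINES ==
[[4,5],[8,0]]
[[4,5],[8,0]]
[[4,17],[13,0]]
[[4,17],[13,0]]
[[0,7],[1,0],[4,17],[13,0]]
[[0,7],[1,0],[4,17],[13,10],[19,0]]
[[0,7],[1,0],[4,17],[18,10],[19,0]]
[[0,7],[1,0],[4,17],[18,10],[19,0]]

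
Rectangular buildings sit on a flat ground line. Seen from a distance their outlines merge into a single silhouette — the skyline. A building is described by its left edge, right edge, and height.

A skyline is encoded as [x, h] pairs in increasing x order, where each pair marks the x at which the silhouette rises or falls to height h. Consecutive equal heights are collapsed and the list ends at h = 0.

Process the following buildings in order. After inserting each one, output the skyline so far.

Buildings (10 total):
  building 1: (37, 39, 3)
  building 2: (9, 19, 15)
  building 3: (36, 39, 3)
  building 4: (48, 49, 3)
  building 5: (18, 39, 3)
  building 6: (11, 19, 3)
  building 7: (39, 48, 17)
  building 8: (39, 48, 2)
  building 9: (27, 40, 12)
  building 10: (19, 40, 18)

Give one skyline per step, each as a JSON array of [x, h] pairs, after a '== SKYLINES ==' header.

== SKYLINES ==
[[37,3],[39,0]]
[[9,15],[19,0],[37,3],[39,0]]
[[9,15],[19,0],[36,3],[39,0]]
[[9,15],[19,0],[36,3],[39,0],[48,3],[49,0]]
[[9,15],[19,3],[39,0],[48,3],[49,0]]
[[9,15],[19,3],[39,0],[48,3],[49,0]]
[[9,15],[19,3],[39,17],[48,3],[49,0]]
[[9,15],[19,3],[39,17],[48,3],[49,0]]
[[9,15],[19,3],[27,12],[39,17],[48,3],[49,0]]
[[9,15],[19,18],[40,17],[48,3],[49,0]]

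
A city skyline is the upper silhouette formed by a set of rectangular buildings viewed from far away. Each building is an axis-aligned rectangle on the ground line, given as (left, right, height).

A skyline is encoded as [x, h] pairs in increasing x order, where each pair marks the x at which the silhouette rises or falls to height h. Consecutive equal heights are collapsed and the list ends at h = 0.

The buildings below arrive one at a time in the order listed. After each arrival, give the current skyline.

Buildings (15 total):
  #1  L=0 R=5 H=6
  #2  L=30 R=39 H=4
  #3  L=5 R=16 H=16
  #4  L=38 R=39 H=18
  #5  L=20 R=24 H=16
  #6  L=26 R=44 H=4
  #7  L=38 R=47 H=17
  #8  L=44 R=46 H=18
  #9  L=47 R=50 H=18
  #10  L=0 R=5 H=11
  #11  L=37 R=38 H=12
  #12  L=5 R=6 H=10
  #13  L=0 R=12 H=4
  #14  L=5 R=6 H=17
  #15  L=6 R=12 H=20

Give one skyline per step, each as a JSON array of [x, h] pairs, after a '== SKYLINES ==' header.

== SKYLINES ==
[[0,6],[5,0]]
[[0,6],[5,0],[30,4],[39,0]]
[[0,6],[5,16],[16,0],[30,4],[39,0]]
[[0,6],[5,16],[16,0],[30,4],[38,18],[39,0]]
[[0,6],[5,16],[16,0],[20,16],[24,0],[30,4],[38,18],[39,0]]
[[0,6],[5,16],[16,0],[20,16],[24,0],[26,4],[38,18],[39,4],[44,0]]
[[0,6],[5,16],[16,0],[20,16],[24,0],[26,4],[38,18],[39,17],[47,0]]
[[0,6],[5,16],[16,0],[20,16],[24,0],[26,4],[38,18],[39,17],[44,18],[46,17],[47,0]]
[[0,6],[5,16],[16,0],[20,16],[24,0],[26,4],[38,18],[39,17],[44,18],[46,17],[47,18],[50,0]]
[[0,11],[5,16],[16,0],[20,16],[24,0],[26,4],[38,18],[39,17],[44,18],[46,17],[47,18],[50,0]]
[[0,11],[5,16],[16,0],[20,16],[24,0],[26,4],[37,12],[38,18],[39,17],[44,18],[46,17],[47,18],[50,0]]
[[0,11],[5,16],[16,0],[20,16],[24,0],[26,4],[37,12],[38,18],[39,17],[44,18],[46,17],[47,18],[50,0]]
[[0,11],[5,16],[16,0],[20,16],[24,0],[26,4],[37,12],[38,18],[39,17],[44,18],[46,17],[47,18],[50,0]]
[[0,11],[5,17],[6,16],[16,0],[20,16],[24,0],[26,4],[37,12],[38,18],[39,17],[44,18],[46,17],[47,18],[50,0]]
[[0,11],[5,17],[6,20],[12,16],[16,0],[20,16],[24,0],[26,4],[37,12],[38,18],[39,17],[44,18],[46,17],[47,18],[50,0]]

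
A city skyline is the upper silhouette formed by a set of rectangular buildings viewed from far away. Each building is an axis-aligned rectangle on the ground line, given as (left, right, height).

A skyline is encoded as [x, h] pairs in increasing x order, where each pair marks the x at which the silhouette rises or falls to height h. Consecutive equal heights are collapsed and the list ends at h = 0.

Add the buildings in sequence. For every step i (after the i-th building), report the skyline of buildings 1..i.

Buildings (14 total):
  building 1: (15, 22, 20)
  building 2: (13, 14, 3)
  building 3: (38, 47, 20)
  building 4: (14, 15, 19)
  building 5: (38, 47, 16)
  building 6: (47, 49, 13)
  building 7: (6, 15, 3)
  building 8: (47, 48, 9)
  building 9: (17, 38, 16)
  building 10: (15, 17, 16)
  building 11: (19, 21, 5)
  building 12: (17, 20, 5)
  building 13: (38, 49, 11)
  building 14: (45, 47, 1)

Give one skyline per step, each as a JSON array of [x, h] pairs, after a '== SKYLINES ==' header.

== SKYLINES ==
[[15,20],[22,0]]
[[13,3],[14,0],[15,20],[22,0]]
[[13,3],[14,0],[15,20],[22,0],[38,20],[47,0]]
[[13,3],[14,19],[15,20],[22,0],[38,20],[47,0]]
[[13,3],[14,19],[15,20],[22,0],[38,20],[47,0]]
[[13,3],[14,19],[15,20],[22,0],[38,20],[47,13],[49,0]]
[[6,3],[14,19],[15,20],[22,0],[38,20],[47,13],[49,0]]
[[6,3],[14,19],[15,20],[22,0],[38,20],[47,13],[49,0]]
[[6,3],[14,19],[15,20],[22,16],[38,20],[47,13],[49,0]]
[[6,3],[14,19],[15,20],[22,16],[38,20],[47,13],[49,0]]
[[6,3],[14,19],[15,20],[22,16],[38,20],[47,13],[49,0]]
[[6,3],[14,19],[15,20],[22,16],[38,20],[47,13],[49,0]]
[[6,3],[14,19],[15,20],[22,16],[38,20],[47,13],[49,0]]
[[6,3],[14,19],[15,20],[22,16],[38,20],[47,13],[49,0]]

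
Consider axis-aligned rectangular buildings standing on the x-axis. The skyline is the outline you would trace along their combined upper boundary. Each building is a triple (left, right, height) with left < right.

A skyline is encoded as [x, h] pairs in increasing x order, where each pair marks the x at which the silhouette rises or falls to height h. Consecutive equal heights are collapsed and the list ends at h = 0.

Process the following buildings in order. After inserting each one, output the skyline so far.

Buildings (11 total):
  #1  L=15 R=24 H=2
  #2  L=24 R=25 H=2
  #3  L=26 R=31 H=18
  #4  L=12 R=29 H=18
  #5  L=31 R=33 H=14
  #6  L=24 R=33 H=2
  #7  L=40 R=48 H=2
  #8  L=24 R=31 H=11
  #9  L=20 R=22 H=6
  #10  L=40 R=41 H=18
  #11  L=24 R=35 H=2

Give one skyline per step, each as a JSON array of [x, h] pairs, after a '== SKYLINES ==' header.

== SKYLINES ==
[[15,2],[24,0]]
[[15,2],[25,0]]
[[15,2],[25,0],[26,18],[31,0]]
[[12,18],[31,0]]
[[12,18],[31,14],[33,0]]
[[12,18],[31,14],[33,0]]
[[12,18],[31,14],[33,0],[40,2],[48,0]]
[[12,18],[31,14],[33,0],[40,2],[48,0]]
[[12,18],[31,14],[33,0],[40,2],[48,0]]
[[12,18],[31,14],[33,0],[40,18],[41,2],[48,0]]
[[12,18],[31,14],[33,2],[35,0],[40,18],[41,2],[48,0]]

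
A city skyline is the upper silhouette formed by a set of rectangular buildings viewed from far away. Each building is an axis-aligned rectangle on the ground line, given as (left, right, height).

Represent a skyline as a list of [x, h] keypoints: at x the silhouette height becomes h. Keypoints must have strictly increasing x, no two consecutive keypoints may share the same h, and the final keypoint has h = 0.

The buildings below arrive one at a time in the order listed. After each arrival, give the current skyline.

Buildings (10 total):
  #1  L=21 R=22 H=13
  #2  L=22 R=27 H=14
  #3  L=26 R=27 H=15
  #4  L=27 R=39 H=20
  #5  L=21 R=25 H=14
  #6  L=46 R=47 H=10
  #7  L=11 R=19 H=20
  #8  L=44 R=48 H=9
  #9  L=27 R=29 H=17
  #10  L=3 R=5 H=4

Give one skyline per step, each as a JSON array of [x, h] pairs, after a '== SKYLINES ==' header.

== SKYLINES ==
[[21,13],[22,0]]
[[21,13],[22,14],[27,0]]
[[21,13],[22,14],[26,15],[27,0]]
[[21,13],[22,14],[26,15],[27,20],[39,0]]
[[21,14],[26,15],[27,20],[39,0]]
[[21,14],[26,15],[27,20],[39,0],[46,10],[47,0]]
[[11,20],[19,0],[21,14],[26,15],[27,20],[39,0],[46,10],[47,0]]
[[11,20],[19,0],[21,14],[26,15],[27,20],[39,0],[44,9],[46,10],[47,9],[48,0]]
[[11,20],[19,0],[21,14],[26,15],[27,20],[39,0],[44,9],[46,10],[47,9],[48,0]]
[[3,4],[5,0],[11,20],[19,0],[21,14],[26,15],[27,20],[39,0],[44,9],[46,10],[47,9],[48,0]]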